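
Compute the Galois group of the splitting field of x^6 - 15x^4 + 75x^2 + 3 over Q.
The polynomial f is an irreducible sextic over Q, so G = Gal(f/Q) is one of the 16 transitive subgroups 6T1, ..., 6T16 of S_6. The discriminant of f is -37572373905408, which is not a perfect square, so G is not contained in A_6. The transitive groups of degree 6 not contained in A_6 are: C_6 (6T1, order 6), S_3 (6T2, order 6), D_6 (6T3, order 12), C_3 x S_3 (6T5, order 18), A_4 x C_2 (6T6, order 24), S_4 (6T8, order 24), S_3 x S_3 (6T9, order 36), S_4 x C_2 (6T11, order 48), (S_3 x S_3) : C_2 (6T13, order 72), PGL(2,5) (6T14, order 120), S_6 (6T16, order 720). By Dedekind's theorem, for a prime p not dividing disc(f) the degrees of the irreducible factors of f mod p form the cycle type of an element of G. Factoring f modulo the 23 such primes p <= 97 (skipping 2, 3, which divide the discriminant), each new pattern first appears at: mod 5: f = (x^2 + 2)(x^2 + x + 2)(x^2 + 4x + 2), pattern 2+2+2; mod 7: f = (x^3 + 2x^2 + 5x + 5)(x^3 + 5x^2 + 5x + 2), pattern 3+3; mod 31: f = (x + 7)(x + 12)(x + 15)(x + 16)(x + 19)(x + 24), pattern 1+1+1+1+1+1. No other pattern occurs in this range, so the set of observed cycle types is {2+2+2, 3+3, 1+1+1+1+1+1}. The candidates containing elements of all these cycle types are C_6 (6T1) of order 6, S_3 (6T2) of order 6, D_6 (6T3) of order 12, C_3 x S_3 (6T5) of order 18, A_4 x C_2 (6T6) of order 24, S_4 (6T8) of order 24, S_3 x S_3 (6T9) of order 36, S_4 x C_2 (6T11) of order 48, (S_3 x S_3) : C_2 (6T13) of order 72, PGL(2,5) (6T14) of order 120, S_6 (6T16) of order 720; the others are excluded. The observed types are precisely the cycle types that occur in S_3 (6T2). Each of the other remaining candidates has further cycle types, and by the Chebotarev density theorem the matching factorization patterns would occur for a proportion of primes equal to their share of the group: C_6 (6T1) additionally contains elements of type 6 (2 of its 6 elements, about 33% of primes); D_6 (6T3) additionally contains elements of type 6, 2+2+1+1 (5 of its 12 elements, about 42% of primes); C_3 x S_3 (6T5) additionally contains elements of type 6, 3+1+1+1 (10 of its 18 elements, about 56% of primes); A_4 x C_2 (6T6) additionally contains elements of type 6, 2+2+1+1, 2+1+1+1+1 (14 of its 24 elements, about 58% of primes); S_4 (6T8) additionally contains elements of type 4+1+1, 2+2+1+1 (9 of its 24 elements, about 38% of primes); S_3 x S_3 (6T9) additionally contains elements of type 6, 3+1+1+1, 2+2+1+1 (25 of its 36 elements, about 69% of primes); S_4 x C_2 (6T11) additionally contains elements of type 6, 4+2, 4+1+1, 2+2+1+1, 2+1+1+1+1 (32 of its 48 elements, about 67% of primes); (S_3 x S_3) : C_2 (6T13) additionally contains elements of type 6, 4+2, 3+2+1, 3+1+1+1, 2+2+1+1, 2+1+1+1+1 (61 of its 72 elements, about 85% of primes); PGL(2,5) (6T14) additionally contains elements of type 6, 5+1, 4+1+1, 2+2+1+1 (89 of its 120 elements, about 74% of primes); S_6 (6T16) additionally contains elements of type 6, 5+1, 4+2, 4+1+1, 3+2+1, 3+1+1+1, 2+2+1+1, 2+1+1+1+1 (664 of its 720 elements, about 92% of primes). None of the 23 primes tested shows any such pattern (for each of these groups the chance of that is below 10^-4), which rules them out. Hence G = S_3 (6T2), of order 6.

S_3 (order 6)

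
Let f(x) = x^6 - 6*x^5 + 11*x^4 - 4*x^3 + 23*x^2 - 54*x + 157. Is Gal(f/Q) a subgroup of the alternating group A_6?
The polynomial is irreducible of degree 6 over Q. Its discriminant is -5497558138880000, which is not a perfect square. A Galois group lies in the alternating group exactly when the discriminant is a square in Q, so the Galois group (S_4) is not contained in A_6.

No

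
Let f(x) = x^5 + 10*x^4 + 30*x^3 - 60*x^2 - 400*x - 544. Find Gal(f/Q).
The polynomial f is an irreducible quintic over Q, so G = Gal(f/Q) is a transitive subgroup of S_5: one of C_5 (5T1, order 5), D_5 (5T2, order 10), F_20 (5T3, order 20), A_5 (5T4, order 60) or S_5 (5T5, order 120). The discriminant of f is 23040000000000 = 4800000^2, a perfect square, so G is contained in A_5. The transitive groups of degree 5 contained in A_5 are: C_5 (5T1, order 5), D_5 (5T2, order 10), A_5 (5T4, order 60). By Dedekind's theorem, for a prime p not dividing disc(f) the degrees of the irreducible factors of f mod p form the cycle type of an element of G. Factoring f modulo the 23 such primes p <= 101 (skipping 2, 3, 5, which divide the discriminant), each new pattern first appears at: mod 7: f = (x^5 + 3x^4 + 2x^3 + 3x^2 + 6x + 2), pattern 5; mod 17: f = (x)(x^2 + 3x + 8)(x^2 + 7x + 1), pattern 2+2+1. No other pattern occurs in this range, so the set of observed cycle types is {5, 2+2+1}. The candidates containing elements of all these cycle types are D_5 (5T2) of order 10, A_5 (5T4) of order 60; the others are excluded. The observed types are precisely the cycle types that occur in D_5 (5T2) (apart from the identity). Each of the other remaining candidates has further cycle types, and by the Chebotarev density theorem the matching factorization patterns would occur for a proportion of primes equal to their share of the group: A_5 (5T4) additionally contains elements of type 3+1+1 (20 of its 60 elements, about 33% of primes). None of the 23 primes tested shows any such pattern (for each of these groups the chance of that is below 10^-4), which rules them out. Hence G = D_5 (5T2), of order 10.

D_5 (also written D5)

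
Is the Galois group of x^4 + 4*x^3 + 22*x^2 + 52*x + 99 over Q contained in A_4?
The polynomial is irreducible of degree 4 over Q. Its discriminant is 33032192, which is not a perfect square. A Galois group lies in the alternating group exactly when the discriminant is a square in Q, so the Galois group (D_4) is not contained in A_4.

No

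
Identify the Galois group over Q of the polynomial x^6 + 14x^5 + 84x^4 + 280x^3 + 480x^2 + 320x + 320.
The polynomial f is an irreducible sextic over Q, so G = Gal(f/Q) is one of the 16 transitive subgroups 6T1, ..., 6T16 of S_6. The discriminant of f is 564385546240000 = 23756800^2, a perfect square, so G is contained in A_6. The transitive groups of degree 6 contained in A_6 are: A_4 (6T4, order 12), S_4 (6T7, order 24), (C_3 x C_3) : C_4 (6T10, order 36), PSL(2,5) (6T12, order 60), A_6 (6T15, order 360). By Dedekind's theorem, for a prime p not dividing disc(f) the degrees of the irreducible factors of f mod p form the cycle type of an element of G. Factoring f modulo the 19 such primes p <= 79 (skipping 2, 5, 29, which divide the discriminant), each new pattern first appears at: mod 3: f = (x^2 + x + 2)(x^4 + x^3 + 2x + 1), pattern 4+2; mod 11: f = (x^3 + 8x + 5)(x^3 + 3x^2 + 10x + 9), pattern 3+3; mod 19: f = (x + 5)(x + 7)(x^2 + 9x + 10)(x^2 + 12x + 2), pattern 2+2+1+1; mod 61: f = (x + 11)(x + 25)(x + 58)(x^3 + 42x^2 + 56x + 51), pattern 3+1+1+1. No other pattern occurs in this range, so the set of observed cycle types is {4+2, 3+3, 2+2+1+1, 3+1+1+1}. The candidates containing elements of all these cycle types are (C_3 x C_3) : C_4 (6T10) of order 36, A_6 (6T15) of order 360; the others are excluded. The observed types are precisely the cycle types that occur in (C_3 x C_3) : C_4 (6T10) (apart from the identity). Each of the other remaining candidates has further cycle types, and by the Chebotarev density theorem the matching factorization patterns would occur for a proportion of primes equal to their share of the group: A_6 (6T15) additionally contains elements of type 5+1 (144 of its 360 elements, about 40% of primes). None of the 19 primes tested shows any such pattern (for each of these groups the chance of that is below 10^-4), which rules them out. Hence G = (C_3 x C_3) : C_4 (6T10), of order 36.

6T10: (C_3 x C_3) : C_4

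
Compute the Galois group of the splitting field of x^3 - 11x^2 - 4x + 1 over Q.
C_3

The polynomial is an irreducible cubic over Q and its discriminant is 8281 = 91^2, a perfect square. For an irreducible cubic, a square discriminant forces the Galois group to be A_3, the cyclic group of order 3.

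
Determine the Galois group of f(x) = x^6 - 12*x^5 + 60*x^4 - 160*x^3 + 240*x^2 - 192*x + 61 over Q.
The polynomial f is an irreducible sextic over Q, so G = Gal(f/Q) is one of the 16 transitive subgroups 6T1, ..., 6T16 of S_6. The discriminant of f is 11337408, which is not a perfect square, so G is not contained in A_6. The transitive groups of degree 6 not contained in A_6 are: C_6 (6T1, order 6), S_3 (6T2, order 6), D_6 (6T3, order 12), C_3 x S_3 (6T5, order 18), A_4 x C_2 (6T6, order 24), S_4 (6T8, order 24), S_3 x S_3 (6T9, order 36), S_4 x C_2 (6T11, order 48), (S_3 x S_3) : C_2 (6T13, order 72), PGL(2,5) (6T14, order 120), S_6 (6T16, order 720). By Dedekind's theorem, for a prime p not dividing disc(f) the degrees of the irreducible factors of f mod p form the cycle type of an element of G. Factoring f modulo the 79 such primes p <= 419 (skipping 2, 3, which divide the discriminant), each new pattern first appears at: mod 5: f = (x^2 + x + 2)(x^2 + 3x + 3)(x^2 + 4x + 1), pattern 2+2+2; mod 7: f = (x^6 + 2x^5 + 4x^4 + x^3 + 2x^2 + 4x + 5), pattern 6; mod 11: f = (x + 1)(x + 6)(x^2 + 4x + 8)(x^2 + 10x + 7), pattern 2+2+1+1; mod 13: f = (x^3 + 7x^2 + 12x + 1)(x^3 + 7x^2 + 12x + 9), pattern 3+3; mod 61: f = (x)(x + 24)(x + 26)(x + 31)(x + 33)(x + 57), pattern 1+1+1+1+1+1. No other pattern occurs in this range, so the set of observed cycle types is {2+2+2, 6, 2+2+1+1, 3+3, 1+1+1+1+1+1}. The candidates containing elements of all these cycle types are D_6 (6T3) of order 12, A_4 x C_2 (6T6) of order 24, S_3 x S_3 (6T9) of order 36, S_4 x C_2 (6T11) of order 48, (S_3 x S_3) : C_2 (6T13) of order 72, PGL(2,5) (6T14) of order 120, S_6 (6T16) of order 720; the others are excluded. The observed types are precisely the cycle types that occur in D_6 (6T3). Each of the other remaining candidates has further cycle types, and by the Chebotarev density theorem the matching factorization patterns would occur for a proportion of primes equal to their share of the group: A_4 x C_2 (6T6) additionally contains elements of type 2+1+1+1+1 (3 of its 24 elements, about 12% of primes); S_3 x S_3 (6T9) additionally contains elements of type 3+1+1+1 (4 of its 36 elements, about 11% of primes); S_4 x C_2 (6T11) additionally contains elements of type 4+2, 4+1+1, 2+1+1+1+1 (15 of its 48 elements, about 31% of primes); (S_3 x S_3) : C_2 (6T13) additionally contains elements of type 4+2, 3+2+1, 3+1+1+1, 2+1+1+1+1 (40 of its 72 elements, about 56% of primes); PGL(2,5) (6T14) additionally contains elements of type 5+1, 4+1+1 (54 of its 120 elements, about 45% of primes); S_6 (6T16) additionally contains elements of type 5+1, 4+2, 4+1+1, 3+2+1, 3+1+1+1, 2+1+1+1+1 (499 of its 720 elements, about 69% of primes). None of the 79 primes tested shows any such pattern (for each of these groups the chance of that is below 10^-4), which rules them out. Hence G = D_6 (6T3), of order 12.

D_6, the dihedral group of order 12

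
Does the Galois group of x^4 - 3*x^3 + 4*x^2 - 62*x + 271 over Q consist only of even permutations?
No

The polynomial is irreducible of degree 4 over Q. Its discriminant is 2680770125, which is not a perfect square. A Galois group lies in the alternating group exactly when the discriminant is a square in Q, so the Galois group (C_4) is not contained in A_4.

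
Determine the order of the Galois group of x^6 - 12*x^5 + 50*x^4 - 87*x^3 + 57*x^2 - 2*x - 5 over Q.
The degree of the splitting field over Q equals the order of the Galois group, so first determine the group. The polynomial f is an irreducible sextic over Q, so G = Gal(f/Q) is one of the 16 transitive subgroups 6T1, ..., 6T16 of S_6. The discriminant of f is 30991489 = 5567^2, a perfect square, so G is contained in A_6. The transitive groups of degree 6 contained in A_6 are: A_4 (6T4, order 12), S_4 (6T7, order 24), (C_3 x C_3) : C_4 (6T10, order 36), PSL(2,5) (6T12, order 60), A_6 (6T15, order 360). By Dedekind's theorem, for a prime p not dividing disc(f) the degrees of the irreducible factors of f mod p form the cycle type of an element of G. Factoring f modulo the 21 such primes p <= 79 (skipping 19, which divides the discriminant), each new pattern first appears at: mod 2: f = (x + 1)(x^5 + x^4 + x^3 + x + 1), pattern 5+1; mod 7: f = (x^3 + 3x^2 + x + 1)(x^3 + 6x^2 + 3x + 2), pattern 3+3; mod 61: f = (x + 35)(x + 57)(x^2 + 7x + 30)(x^2 + 11x + 13), pattern 2+2+1+1. No other pattern occurs in this range, so the set of observed cycle types is {5+1, 3+3, 2+2+1+1}. The candidates containing elements of all these cycle types are PSL(2,5) (6T12) of order 60, A_6 (6T15) of order 360; the others are excluded. The observed types are precisely the cycle types that occur in PSL(2,5) (6T12) (apart from the identity). Each of the other remaining candidates has further cycle types, and by the Chebotarev density theorem the matching factorization patterns would occur for a proportion of primes equal to their share of the group: A_6 (6T15) additionally contains elements of type 4+2, 3+1+1+1 (130 of its 360 elements, about 36% of primes). None of the 21 primes tested shows any such pattern (for each of these groups the chance of that is below 10^-4), which rules them out. Hence G = PSL(2,5) (6T12), of order 60. The Galois group PSL(2,5) (6T12) has order 60, so the splitting field has degree 60 over Q.

60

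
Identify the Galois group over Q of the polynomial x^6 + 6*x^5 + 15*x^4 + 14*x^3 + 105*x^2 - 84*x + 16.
The polynomial f is an irreducible sextic over Q, so G = Gal(f/Q) is one of the 16 transitive subgroups 6T1, ..., 6T16 of S_6. The discriminant of f is -941328478973952, which is not a perfect square, so G is not contained in A_6. The transitive groups of degree 6 not contained in A_6 are: C_6 (6T1, order 6), S_3 (6T2, order 6), D_6 (6T3, order 12), C_3 x S_3 (6T5, order 18), A_4 x C_2 (6T6, order 24), S_4 (6T8, order 24), S_3 x S_3 (6T9, order 36), S_4 x C_2 (6T11, order 48), (S_3 x S_3) : C_2 (6T13, order 72), PGL(2,5) (6T14, order 120), S_6 (6T16, order 720). By Dedekind's theorem, for a prime p not dividing disc(f) the degrees of the irreducible factors of f mod p form the cycle type of an element of G. Factoring f modulo the 23 such primes p <= 103 (skipping 2, 3, 17, 67, which divide the discriminant), each new pattern first appears at: mod 5: f = (x^2 + x + 1)(x^2 + 2x + 4)(x^2 + 3x + 4), pattern 2+2+2; mod 7: f = (x^3 + 3x^2 + x + 1)(x^3 + 3x^2 + 5x + 2), pattern 3+3; mod 61: f = (x + 4)(x + 14)(x + 16)(x + 19)(x + 34)(x + 41), pattern 1+1+1+1+1+1. No other pattern occurs in this range, so the set of observed cycle types is {2+2+2, 3+3, 1+1+1+1+1+1}. The candidates containing elements of all these cycle types are C_6 (6T1) of order 6, S_3 (6T2) of order 6, D_6 (6T3) of order 12, C_3 x S_3 (6T5) of order 18, A_4 x C_2 (6T6) of order 24, S_4 (6T8) of order 24, S_3 x S_3 (6T9) of order 36, S_4 x C_2 (6T11) of order 48, (S_3 x S_3) : C_2 (6T13) of order 72, PGL(2,5) (6T14) of order 120, S_6 (6T16) of order 720; the others are excluded. The observed types are precisely the cycle types that occur in S_3 (6T2). Each of the other remaining candidates has further cycle types, and by the Chebotarev density theorem the matching factorization patterns would occur for a proportion of primes equal to their share of the group: C_6 (6T1) additionally contains elements of type 6 (2 of its 6 elements, about 33% of primes); D_6 (6T3) additionally contains elements of type 6, 2+2+1+1 (5 of its 12 elements, about 42% of primes); C_3 x S_3 (6T5) additionally contains elements of type 6, 3+1+1+1 (10 of its 18 elements, about 56% of primes); A_4 x C_2 (6T6) additionally contains elements of type 6, 2+2+1+1, 2+1+1+1+1 (14 of its 24 elements, about 58% of primes); S_4 (6T8) additionally contains elements of type 4+1+1, 2+2+1+1 (9 of its 24 elements, about 38% of primes); S_3 x S_3 (6T9) additionally contains elements of type 6, 3+1+1+1, 2+2+1+1 (25 of its 36 elements, about 69% of primes); S_4 x C_2 (6T11) additionally contains elements of type 6, 4+2, 4+1+1, 2+2+1+1, 2+1+1+1+1 (32 of its 48 elements, about 67% of primes); (S_3 x S_3) : C_2 (6T13) additionally contains elements of type 6, 4+2, 3+2+1, 3+1+1+1, 2+2+1+1, 2+1+1+1+1 (61 of its 72 elements, about 85% of primes); PGL(2,5) (6T14) additionally contains elements of type 6, 5+1, 4+1+1, 2+2+1+1 (89 of its 120 elements, about 74% of primes); S_6 (6T16) additionally contains elements of type 6, 5+1, 4+2, 4+1+1, 3+2+1, 3+1+1+1, 2+2+1+1, 2+1+1+1+1 (664 of its 720 elements, about 92% of primes). None of the 23 primes tested shows any such pattern (for each of these groups the chance of that is below 10^-4), which rules them out. Hence G = S_3 (6T2), of order 6.

S_3, S_3 acting on 6 points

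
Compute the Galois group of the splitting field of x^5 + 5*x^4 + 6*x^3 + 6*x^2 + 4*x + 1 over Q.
S_5 (also written S5)

The polynomial f is an irreducible quintic over Q, so G = Gal(f/Q) is a transitive subgroup of S_5: one of C_5 (5T1, order 5), D_5 (5T2, order 10), F_20 (5T3, order 20), A_5 (5T4, order 60) or S_5 (5T5, order 120). The discriminant of f is 2869, which is not a perfect square, so G is not contained in A_5. The transitive groups of degree 5 not contained in A_5 are: F_20 (5T3, order 20), S_5 (5T5, order 120). By Dedekind's theorem, for a prime p not dividing disc(f) the degrees of the irreducible factors of f mod p form the cycle type of an element of G. Factoring f modulo the first such prime p = 2, each new pattern first appears at: mod 2: f = (x^2 + x + 1)(x^3 + x + 1), pattern 3+2. No other pattern occurs in this range, so the set of observed cycle types is {3+2}. Among the candidates above, the only group containing elements of all these cycle types is S_5 (5T5) — F_20 (5T3) lacks at least one of them. Hence G = S_5 (5T5), of order 120.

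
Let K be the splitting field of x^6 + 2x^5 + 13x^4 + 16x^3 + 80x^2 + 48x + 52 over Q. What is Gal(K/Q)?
The polynomial f is an irreducible sextic over Q, so G = Gal(f/Q) is one of the 16 transitive subgroups 6T1, ..., 6T16 of S_6. The discriminant of f is -685658418184192, which is not a perfect square, so G is not contained in A_6. The transitive groups of degree 6 not contained in A_6 are: C_6 (6T1, order 6), S_3 (6T2, order 6), D_6 (6T3, order 12), C_3 x S_3 (6T5, order 18), A_4 x C_2 (6T6, order 24), S_4 (6T8, order 24), S_3 x S_3 (6T9, order 36), S_4 x C_2 (6T11, order 48), (S_3 x S_3) : C_2 (6T13, order 72), PGL(2,5) (6T14, order 120), S_6 (6T16, order 720). By Dedekind's theorem, for a prime p not dividing disc(f) the degrees of the irreducible factors of f mod p form the cycle type of an element of G. Factoring f modulo the 29 such primes p <= 113 (skipping 2, which divides the discriminant), each new pattern first appears at: mod 3: f = (x^6 + 2x^5 + x^4 + x^3 + 2x^2 + 1), pattern 6; mod 5: f = (x + 1)(x^2 + 2x + 4)(x^3 + 4x^2 + 3), pattern 3+2+1; mod 7: f = (x^2 + 5x + 3)(x^4 + 4x^3 + 4x^2 + 5x + 1), pattern 4+2; mod 17: f = (x^3 + 8x^2 + 4x + 6)(x^3 + 11x^2 + 6x + 3), pattern 3+3; mod 19: f = (x^2 + 3x + 8)(x^2 + 6x + 7)(x^2 + 12x + 5), pattern 2+2+2; mod 37: f = (x + 22)(x + 23)(x^2 + 15x + 15)(x^2 + 16x + 3), pattern 2+2+1+1; mod 41: f = (x + 11)(x + 21)(x + 23)(x^3 + 29x^2 + 34x + 9), pattern 3+1+1+1; mod 113: f = (x + 20)(x + 48)(x + 92)(x + 110)(x^2 + 71x + 97), pattern 2+1+1+1+1. No other pattern occurs in this range, so the set of observed cycle types is {6, 3+2+1, 4+2, 3+3, 2+2+2, 2+2+1+1, 3+1+1+1, 2+1+1+1+1}. The candidates containing elements of all these cycle types are (S_3 x S_3) : C_2 (6T13) of order 72, S_6 (6T16) of order 720; the others are excluded. The observed types are precisely the cycle types that occur in (S_3 x S_3) : C_2 (6T13) (apart from the identity). Each of the other remaining candidates has further cycle types, and by the Chebotarev density theorem the matching factorization patterns would occur for a proportion of primes equal to their share of the group: S_6 (6T16) additionally contains elements of type 5+1, 4+1+1 (234 of its 720 elements, about 32% of primes). None of the 29 primes tested shows any such pattern (for each of these groups the chance of that is below 10^-4), which rules them out. Hence G = (S_3 x S_3) : C_2 (6T13), of order 72.

(S_3 x S_3) : C_2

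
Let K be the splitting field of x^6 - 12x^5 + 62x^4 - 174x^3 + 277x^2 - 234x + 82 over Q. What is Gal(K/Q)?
The polynomial f is an irreducible sextic over Q, so G = Gal(f/Q) is one of the 16 transitive subgroups 6T1, ..., 6T16 of S_6. The discriminant of f is -187648, which is not a perfect square, so G is not contained in A_6. The transitive groups of degree 6 not contained in A_6 are: C_6 (6T1, order 6), S_3 (6T2, order 6), D_6 (6T3, order 12), C_3 x S_3 (6T5, order 18), A_4 x C_2 (6T6, order 24), S_4 (6T8, order 24), S_3 x S_3 (6T9, order 36), S_4 x C_2 (6T11, order 48), (S_3 x S_3) : C_2 (6T13, order 72), PGL(2,5) (6T14, order 120), S_6 (6T16, order 720). By Dedekind's theorem, for a prime p not dividing disc(f) the degrees of the irreducible factors of f mod p form the cycle type of an element of G. Factoring f modulo the 29 such primes p <= 113 (skipping 2, which divides the discriminant), each new pattern first appears at: mod 3: f = (x^6 + 2x^4 + x^2 + 1), pattern 6; mod 5: f = (x + 2)(x^2 + 2x + 4)(x^3 + 4x^2 + 3x + 4), pattern 3+2+1; mod 7: f = (x^2 + 2x + 5)(x^4 + x^2 + 6x + 1), pattern 4+2; mod 17: f = (x^3 + 11x^2 + 13x + 4)(x^3 + 11x^2 + 13x + 12), pattern 3+3; mod 19: f = (x^2 + 6x + 10)(x^2 + 8x + 4)(x^2 + 12x + 3), pattern 2+2+2; mod 37: f = (x + 19)(x + 32)(x^2 + 12x + 7)(x^2 + 36x + 8), pattern 2+2+1+1; mod 41: f = (x)(x + 15)(x + 20)(x^3 + 35x^2 + 13x + 23), pattern 3+1+1+1; mod 113: f = (x + 9)(x + 19)(x + 21)(x + 77)(x^2 + 88x + 36), pattern 2+1+1+1+1. No other pattern occurs in this range, so the set of observed cycle types is {6, 3+2+1, 4+2, 3+3, 2+2+2, 2+2+1+1, 3+1+1+1, 2+1+1+1+1}. The candidates containing elements of all these cycle types are (S_3 x S_3) : C_2 (6T13) of order 72, S_6 (6T16) of order 720; the others are excluded. The observed types are precisely the cycle types that occur in (S_3 x S_3) : C_2 (6T13) (apart from the identity). Each of the other remaining candidates has further cycle types, and by the Chebotarev density theorem the matching factorization patterns would occur for a proportion of primes equal to their share of the group: S_6 (6T16) additionally contains elements of type 5+1, 4+1+1 (234 of its 720 elements, about 32% of primes). None of the 29 primes tested shows any such pattern (for each of these groups the chance of that is below 10^-4), which rules them out. Hence G = (S_3 x S_3) : C_2 (6T13), of order 72.

6T13: (S_3 x S_3) : C_2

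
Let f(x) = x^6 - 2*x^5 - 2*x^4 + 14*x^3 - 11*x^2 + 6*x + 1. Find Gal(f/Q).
The polynomial f is an irreducible sextic over Q, so G = Gal(f/Q) is one of the 16 transitive subgroups 6T1, ..., 6T16 of S_6. The discriminant of f is 5489031744 = 74088^2, a perfect square, so G is contained in A_6. The transitive groups of degree 6 contained in A_6 are: A_4 (6T4, order 12), S_4 (6T7, order 24), (C_3 x C_3) : C_4 (6T10, order 36), PSL(2,5) (6T12, order 60), A_6 (6T15, order 360). By Dedekind's theorem, for a prime p not dividing disc(f) the degrees of the irreducible factors of f mod p form the cycle type of an element of G. Factoring f modulo the 33 such primes p <= 151 (skipping 2, 3, 7, which divide the discriminant), each new pattern first appears at: mod 5: f = (x^3 + 3x + 3)(x^3 + 3x^2 + 2), pattern 3+3; mod 13: f = (x + 3)(x + 4)(x^2 + x + 3)(x^2 + 3x + 4), pattern 2+2+1+1. No other pattern occurs in this range, so the set of observed cycle types is {3+3, 2+2+1+1}. The candidates containing elements of all these cycle types are A_4 (6T4) of order 12, S_4 (6T7) of order 24, (C_3 x C_3) : C_4 (6T10) of order 36, PSL(2,5) (6T12) of order 60, A_6 (6T15) of order 360; the others are excluded. The observed types are precisely the cycle types that occur in A_4 (6T4) (apart from the identity). Each of the other remaining candidates has further cycle types, and by the Chebotarev density theorem the matching factorization patterns would occur for a proportion of primes equal to their share of the group: S_4 (6T7) additionally contains elements of type 4+2 (6 of its 24 elements, about 25% of primes); (C_3 x C_3) : C_4 (6T10) additionally contains elements of type 4+2, 3+1+1+1 (22 of its 36 elements, about 61% of primes); PSL(2,5) (6T12) additionally contains elements of type 5+1 (24 of its 60 elements, about 40% of primes); A_6 (6T15) additionally contains elements of type 5+1, 4+2, 3+1+1+1 (274 of its 360 elements, about 76% of primes). None of the 33 primes tested shows any such pattern (for each of these groups the chance of that is below 10^-4), which rules them out. Hence G = A_4 (6T4), of order 12.

6T4: A_4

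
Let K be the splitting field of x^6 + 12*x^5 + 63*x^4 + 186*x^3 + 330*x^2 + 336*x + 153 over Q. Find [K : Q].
The degree of the splitting field over Q equals the order of the Galois group, so first determine the group. The polynomial f is an irreducible sextic over Q, so G = Gal(f/Q) is one of the 16 transitive subgroups 6T1, ..., 6T16 of S_6. The discriminant of f is -16003008, which is not a perfect square, so G is not contained in A_6. The transitive groups of degree 6 not contained in A_6 are: C_6 (6T1, order 6), S_3 (6T2, order 6), D_6 (6T3, order 12), C_3 x S_3 (6T5, order 18), A_4 x C_2 (6T6, order 24), S_4 (6T8, order 24), S_3 x S_3 (6T9, order 36), S_4 x C_2 (6T11, order 48), (S_3 x S_3) : C_2 (6T13, order 72), PGL(2,5) (6T14, order 120), S_6 (6T16, order 720). By Dedekind's theorem, for a prime p not dividing disc(f) the degrees of the irreducible factors of f mod p form the cycle type of an element of G. Factoring f modulo the 21 such primes p <= 89 (skipping 2, 3, 7, which divide the discriminant), each new pattern first appears at: mod 5: f = (x^6 + 2x^5 + 3x^4 + x^3 + x + 3), pattern 6; mod 11: f = (x + 4)(x^5 + 8x^4 + 9x^3 + 7x^2 + 5x + 8), pattern 5+1; mod 13: f = (x + 1)(x + 10)(x^4 + x^3 + 3x^2 + 1), pattern 4+1+1; mod 23: f = (x + 18)(x + 22)(x^2 + 19x + 5)(x^2 + 22x + 19), pattern 2+2+1+1; mod 43: f = (x^3 + 25x^2 + 35)(x^3 + 30x^2 + x + 40), pattern 3+3; mod 61: f = (x^2 + 18x + 30)(x^2 + 22x + 52)(x^2 + 33x + 34), pattern 2+2+2. No other pattern occurs in this range, so the set of observed cycle types is {6, 5+1, 4+1+1, 2+2+1+1, 3+3, 2+2+2}. The candidates containing elements of all these cycle types are PGL(2,5) (6T14) of order 120, S_6 (6T16) of order 720; the others are excluded. The observed types are precisely the cycle types that occur in PGL(2,5) (6T14) (apart from the identity). Each of the other remaining candidates has further cycle types, and by the Chebotarev density theorem the matching factorization patterns would occur for a proportion of primes equal to their share of the group: S_6 (6T16) additionally contains elements of type 4+2, 3+2+1, 3+1+1+1, 2+1+1+1+1 (265 of its 720 elements, about 37% of primes). None of the 21 primes tested shows any such pattern (for each of these groups the chance of that is below 10^-4), which rules them out. Hence G = PGL(2,5) (6T14), of order 120. The Galois group PGL(2,5) (6T14) has order 120, so the splitting field has degree 120 over Q.

120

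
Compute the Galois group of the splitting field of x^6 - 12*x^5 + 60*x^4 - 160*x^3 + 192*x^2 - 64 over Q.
A_4 x C_2 (order 24)

The polynomial f is an irreducible sextic over Q, so G = Gal(f/Q) is one of the 16 transitive subgroups 6T1, ..., 6T16 of S_6. The discriminant of f is -450868486864896, which is not a perfect square, so G is not contained in A_6. The transitive groups of degree 6 not contained in A_6 are: C_6 (6T1, order 6), S_3 (6T2, order 6), D_6 (6T3, order 12), C_3 x S_3 (6T5, order 18), A_4 x C_2 (6T6, order 24), S_4 (6T8, order 24), S_3 x S_3 (6T9, order 36), S_4 x C_2 (6T11, order 48), (S_3 x S_3) : C_2 (6T13, order 72), PGL(2,5) (6T14, order 120), S_6 (6T16, order 720). By Dedekind's theorem, for a prime p not dividing disc(f) the degrees of the irreducible factors of f mod p form the cycle type of an element of G. Factoring f modulo the 33 such primes p <= 149 (skipping 2, 3, which divide the discriminant), each new pattern first appears at: mod 5: f = (x^3 + x + 1)(x^3 + 3x^2 + 4x + 1), pattern 3+3; mod 7: f = (x^6 + 2x^5 + 4x^4 + x^3 + 3x^2 + 6), pattern 6; mod 17: f = (x + 14)(x + 16)(x^2 + 13x + 10)(x^2 + 13x + 16), pattern 2+2+1+1; mod 19: f = (x + 1)(x + 4)(x + 11)(x + 14)(x^2 + 15x + 11), pattern 2+1+1+1+1; mod 71: f = (x^2 + 67x + 33)(x^2 + 67x + 53)(x^2 + 67x + 68), pattern 2+2+2. No other pattern occurs in this range, so the set of observed cycle types is {3+3, 6, 2+2+1+1, 2+1+1+1+1, 2+2+2}. The candidates containing elements of all these cycle types are A_4 x C_2 (6T6) of order 24, S_4 x C_2 (6T11) of order 48, (S_3 x S_3) : C_2 (6T13) of order 72, S_6 (6T16) of order 720; the others are excluded. The observed types are precisely the cycle types that occur in A_4 x C_2 (6T6) (apart from the identity). Each of the other remaining candidates has further cycle types, and by the Chebotarev density theorem the matching factorization patterns would occur for a proportion of primes equal to their share of the group: S_4 x C_2 (6T11) additionally contains elements of type 4+2, 4+1+1 (12 of its 48 elements, about 25% of primes); (S_3 x S_3) : C_2 (6T13) additionally contains elements of type 4+2, 3+2+1, 3+1+1+1 (34 of its 72 elements, about 47% of primes); S_6 (6T16) additionally contains elements of type 5+1, 4+2, 4+1+1, 3+2+1, 3+1+1+1 (484 of its 720 elements, about 67% of primes). None of the 33 primes tested shows any such pattern (for each of these groups the chance of that is below 10^-4), which rules them out. Hence G = A_4 x C_2 (6T6), of order 24.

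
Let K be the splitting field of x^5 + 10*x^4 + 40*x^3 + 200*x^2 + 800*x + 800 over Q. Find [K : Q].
The degree of the splitting field over Q equals the order of the Galois group, so first determine the group. The polynomial f is an irreducible quintic over Q, so G = Gal(f/Q) is a transitive subgroup of S_5: one of C_5 (5T1, order 5), D_5 (5T2, order 10), F_20 (5T3, order 20), A_5 (5T4, order 60) or S_5 (5T5, order 120). The discriminant of f is 165888000000000, which is not a perfect square, so G is not contained in A_5. The transitive groups of degree 5 not contained in A_5 are: F_20 (5T3, order 20), S_5 (5T5, order 120). By Dedekind's theorem, for a prime p not dividing disc(f) the degrees of the irreducible factors of f mod p form the cycle type of an element of G. Factoring f modulo the 18 such primes p <= 73 (skipping 2, 3, 5, which divide the discriminant), each new pattern first appears at: mod 7: f = (x + 4)(x^4 + 6x^3 + 2x^2 + 3x + 4), pattern 4+1; mod 11: f = (x^5 + 10x^4 + 7x^3 + 2x^2 + 8x + 8), pattern 5; mod 19: f = (x + 12)(x^2 + x + 2)(x^2 + 16x + 8), pattern 2+2+1; mod 41: f = (x + 7)(x + 13)(x + 19)(x + 25)(x + 28), pattern 1+1+1+1+1. No other pattern occurs in this range, so the set of observed cycle types is {4+1, 5, 2+2+1, 1+1+1+1+1}. The candidates containing elements of all these cycle types are F_20 (5T3) of order 20, S_5 (5T5) of order 120; the others are excluded. The observed types are precisely the cycle types that occur in F_20 (5T3). Each of the other remaining candidates has further cycle types, and by the Chebotarev density theorem the matching factorization patterns would occur for a proportion of primes equal to their share of the group: S_5 (5T5) additionally contains elements of type 3+2, 3+1+1, 2+1+1+1 (50 of its 120 elements, about 42% of primes). None of the 18 primes tested shows any such pattern (for each of these groups the chance of that is below 10^-4), which rules them out. Hence G = F_20 (5T3), of order 20. The Galois group F_20 (5T3) has order 20, so the splitting field has degree 20 over Q.

20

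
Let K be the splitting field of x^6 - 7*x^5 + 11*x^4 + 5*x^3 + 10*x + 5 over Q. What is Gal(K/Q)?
The polynomial f is an irreducible sextic over Q, so G = Gal(f/Q) is one of the 16 transitive subgroups 6T1, ..., 6T16 of S_6. The discriminant of f is 1064390625 = 32625^2, a perfect square, so G is contained in A_6. The transitive groups of degree 6 contained in A_6 are: A_4 (6T4, order 12), S_4 (6T7, order 24), (C_3 x C_3) : C_4 (6T10, order 36), PSL(2,5) (6T12, order 60), A_6 (6T15, order 360). By Dedekind's theorem, for a prime p not dividing disc(f) the degrees of the irreducible factors of f mod p form the cycle type of an element of G. Factoring f modulo the 19 such primes p <= 79 (skipping 3, 5, 29, which divide the discriminant), each new pattern first appears at: mod 2: f = (x^2 + x + 1)(x^4 + x + 1), pattern 4+2; mod 11: f = (x^3 + 7x^2 + 2x + 2)(x^3 + 8x^2 + 8x + 8), pattern 3+3; mod 19: f = (x + 6)(x + 10)(x^2 + 4x + 1)(x^2 + 11x + 8), pattern 2+2+1+1; mod 61: f = (x + 4)(x + 51)(x + 55)(x^3 + 5x^2 + 14x + 14), pattern 3+1+1+1. No other pattern occurs in this range, so the set of observed cycle types is {4+2, 3+3, 2+2+1+1, 3+1+1+1}. The candidates containing elements of all these cycle types are (C_3 x C_3) : C_4 (6T10) of order 36, A_6 (6T15) of order 360; the others are excluded. The observed types are precisely the cycle types that occur in (C_3 x C_3) : C_4 (6T10) (apart from the identity). Each of the other remaining candidates has further cycle types, and by the Chebotarev density theorem the matching factorization patterns would occur for a proportion of primes equal to their share of the group: A_6 (6T15) additionally contains elements of type 5+1 (144 of its 360 elements, about 40% of primes). None of the 19 primes tested shows any such pattern (for each of these groups the chance of that is below 10^-4), which rules them out. Hence G = (C_3 x C_3) : C_4 (6T10), of order 36.

(C_3 x C_3) : C_4 (order 36)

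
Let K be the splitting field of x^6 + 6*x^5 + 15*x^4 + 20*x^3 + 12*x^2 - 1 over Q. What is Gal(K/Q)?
A_4 x C_2

The polynomial f is an irreducible sextic over Q, so G = Gal(f/Q) is one of the 16 transitive subgroups 6T1, ..., 6T16 of S_6. The discriminant of f is -419904, which is not a perfect square, so G is not contained in A_6. The transitive groups of degree 6 not contained in A_6 are: C_6 (6T1, order 6), S_3 (6T2, order 6), D_6 (6T3, order 12), C_3 x S_3 (6T5, order 18), A_4 x C_2 (6T6, order 24), S_4 (6T8, order 24), S_3 x S_3 (6T9, order 36), S_4 x C_2 (6T11, order 48), (S_3 x S_3) : C_2 (6T13, order 72), PGL(2,5) (6T14, order 120), S_6 (6T16, order 720). By Dedekind's theorem, for a prime p not dividing disc(f) the degrees of the irreducible factors of f mod p form the cycle type of an element of G. Factoring f modulo the 33 such primes p <= 149 (skipping 2, 3, which divide the discriminant), each new pattern first appears at: mod 5: f = (x^3 + 4x + 3)(x^3 + x^2 + x + 3), pattern 3+3; mod 7: f = (x^6 + 6x^5 + x^4 + 6x^3 + 5x^2 + 6), pattern 6; mod 17: f = (x + 9)(x + 10)(x^2 + 2x + 4)(x^2 + 2x + 11), pattern 2+2+1+1; mod 19: f = (x + 4)(x + 9)(x + 12)(x + 17)(x^2 + 2x + 17), pattern 2+1+1+1+1; mod 71: f = (x^2 + 2x + 17)(x^2 + 2x + 26)(x^2 + 2x + 31), pattern 2+2+2. No other pattern occurs in this range, so the set of observed cycle types is {3+3, 6, 2+2+1+1, 2+1+1+1+1, 2+2+2}. The candidates containing elements of all these cycle types are A_4 x C_2 (6T6) of order 24, S_4 x C_2 (6T11) of order 48, (S_3 x S_3) : C_2 (6T13) of order 72, S_6 (6T16) of order 720; the others are excluded. The observed types are precisely the cycle types that occur in A_4 x C_2 (6T6) (apart from the identity). Each of the other remaining candidates has further cycle types, and by the Chebotarev density theorem the matching factorization patterns would occur for a proportion of primes equal to their share of the group: S_4 x C_2 (6T11) additionally contains elements of type 4+2, 4+1+1 (12 of its 48 elements, about 25% of primes); (S_3 x S_3) : C_2 (6T13) additionally contains elements of type 4+2, 3+2+1, 3+1+1+1 (34 of its 72 elements, about 47% of primes); S_6 (6T16) additionally contains elements of type 5+1, 4+2, 4+1+1, 3+2+1, 3+1+1+1 (484 of its 720 elements, about 67% of primes). None of the 33 primes tested shows any such pattern (for each of these groups the chance of that is below 10^-4), which rules them out. Hence G = A_4 x C_2 (6T6), of order 24.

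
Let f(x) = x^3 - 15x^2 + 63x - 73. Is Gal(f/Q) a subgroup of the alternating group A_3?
The polynomial is irreducible of degree 3 over Q. Its discriminant is 5184 = 72^2, a perfect square. A Galois group lies in the alternating group exactly when the discriminant is a square in Q, so the Galois group (C_3) is contained in A_3.

Yes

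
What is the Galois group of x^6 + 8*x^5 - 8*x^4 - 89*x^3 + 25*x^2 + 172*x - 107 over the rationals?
PSL(2,5), A_5 acting on 6 points

The polynomial f is an irreducible sextic over Q, so G = Gal(f/Q) is one of the 16 transitive subgroups 6T1, ..., 6T16 of S_6. The discriminant of f is 8413926734596681 = 91727459^2, a perfect square, so G is contained in A_6. The transitive groups of degree 6 contained in A_6 are: A_4 (6T4, order 12), S_4 (6T7, order 24), (C_3 x C_3) : C_4 (6T10, order 36), PSL(2,5) (6T12, order 60), A_6 (6T15, order 360). By Dedekind's theorem, for a prime p not dividing disc(f) the degrees of the irreducible factors of f mod p form the cycle type of an element of G. Factoring f modulo the 21 such primes p <= 79 (skipping 19, which divides the discriminant), each new pattern first appears at: mod 2: f = (x + 1)(x^5 + x^4 + x^3 + x + 1), pattern 5+1; mod 7: f = (x^3 + x + 6)(x^3 + x^2 + 5x + 2), pattern 3+3; mod 61: f = (x + 38)(x + 59)(x^2 + 43x + 46)(x^2 + 51x + 57), pattern 2+2+1+1. No other pattern occurs in this range, so the set of observed cycle types is {5+1, 3+3, 2+2+1+1}. The candidates containing elements of all these cycle types are PSL(2,5) (6T12) of order 60, A_6 (6T15) of order 360; the others are excluded. The observed types are precisely the cycle types that occur in PSL(2,5) (6T12) (apart from the identity). Each of the other remaining candidates has further cycle types, and by the Chebotarev density theorem the matching factorization patterns would occur for a proportion of primes equal to their share of the group: A_6 (6T15) additionally contains elements of type 4+2, 3+1+1+1 (130 of its 360 elements, about 36% of primes). None of the 21 primes tested shows any such pattern (for each of these groups the chance of that is below 10^-4), which rules them out. Hence G = PSL(2,5) (6T12), of order 60.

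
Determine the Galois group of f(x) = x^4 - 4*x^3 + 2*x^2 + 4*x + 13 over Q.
4T2: V_4

The polynomial is an irreducible quartic over Q and its discriminant is 589824 = 768^2, a perfect square, so the Galois group is contained in A_4. The resolvent cubic y^3 - 2*y^2 - 68*y - 120 splits completely over Q, which gives the Klein four-group V_4.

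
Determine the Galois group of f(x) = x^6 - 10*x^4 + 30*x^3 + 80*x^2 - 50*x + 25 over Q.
The polynomial f is an irreducible sextic over Q, so G = Gal(f/Q) is one of the 16 transitive subgroups 6T1, ..., 6T16 of S_6. The discriminant of f is 38875225000000 = 6235000^2, a perfect square, so G is contained in A_6. The transitive groups of degree 6 contained in A_6 are: A_4 (6T4, order 12), S_4 (6T7, order 24), (C_3 x C_3) : C_4 (6T10, order 36), PSL(2,5) (6T12, order 60), A_6 (6T15, order 360). By Dedekind's theorem, for a prime p not dividing disc(f) the degrees of the irreducible factors of f mod p form the cycle type of an element of G. Factoring f modulo the 19 such primes p <= 83 (skipping 2, 5, 29, 43, which divide the discriminant), each new pattern first appears at: mod 3: f = (x^2 + x + 2)(x^4 + 2x^3 + x^2 + x + 2), pattern 4+2; mod 11: f = (x^3 + 4x^2 + 5x + 4)(x^3 + 7x^2 + x + 9), pattern 3+3; mod 19: f = (x + 4)(x + 18)(x^2 + 6x + 7)(x^2 + 10x + 12), pattern 2+2+1+1; mod 61: f = (x + 19)(x + 37)(x + 40)(x^3 + 26x^2 + 41x + 36), pattern 3+1+1+1. No other pattern occurs in this range, so the set of observed cycle types is {4+2, 3+3, 2+2+1+1, 3+1+1+1}. The candidates containing elements of all these cycle types are (C_3 x C_3) : C_4 (6T10) of order 36, A_6 (6T15) of order 360; the others are excluded. The observed types are precisely the cycle types that occur in (C_3 x C_3) : C_4 (6T10) (apart from the identity). Each of the other remaining candidates has further cycle types, and by the Chebotarev density theorem the matching factorization patterns would occur for a proportion of primes equal to their share of the group: A_6 (6T15) additionally contains elements of type 5+1 (144 of its 360 elements, about 40% of primes). None of the 19 primes tested shows any such pattern (for each of these groups the chance of that is below 10^-4), which rules them out. Hence G = (C_3 x C_3) : C_4 (6T10), of order 36.

(C_3 x C_3) : C_4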